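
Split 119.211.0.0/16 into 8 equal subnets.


New prefix = 16 + 3 = 19
Each subnet has 8192 addresses
  119.211.0.0/19
  119.211.32.0/19
  119.211.64.0/19
  119.211.96.0/19
  119.211.128.0/19
  119.211.160.0/19
  119.211.192.0/19
  119.211.224.0/19
Subnets: 119.211.0.0/19, 119.211.32.0/19, 119.211.64.0/19, 119.211.96.0/19, 119.211.128.0/19, 119.211.160.0/19, 119.211.192.0/19, 119.211.224.0/19


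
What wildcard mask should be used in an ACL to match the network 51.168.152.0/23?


Subnet mask: 255.255.254.0
Wildcard = 255.255.255.255 - subnet mask
255 - 255 = 0
255 - 255 = 0
255 - 254 = 1
255 - 0 = 255
Wildcard: 0.0.1.255


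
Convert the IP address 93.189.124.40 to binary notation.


93 = 01011101
189 = 10111101
124 = 01111100
40 = 00101000
Binary: 01011101.10111101.01111100.00101000


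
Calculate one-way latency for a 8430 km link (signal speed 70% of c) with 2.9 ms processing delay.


Speed = 0.7 * 3e5 km/s = 210000 km/s
Propagation delay = 8430 / 210000 = 0.0401 s = 40.1429 ms
Processing delay = 2.9 ms
Total one-way latency = 43.0429 ms


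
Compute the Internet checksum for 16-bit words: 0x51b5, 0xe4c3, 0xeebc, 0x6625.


Sum all words (with carry folding):
+ 0x51b5 = 0x51b5
+ 0xe4c3 = 0x3679
+ 0xeebc = 0x2536
+ 0x6625 = 0x8b5b
One's complement: ~0x8b5b
Checksum = 0x74a4


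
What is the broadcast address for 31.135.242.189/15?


Network: 31.134.0.0/15
Host bits = 17
Set all host bits to 1:
Broadcast: 31.135.255.255


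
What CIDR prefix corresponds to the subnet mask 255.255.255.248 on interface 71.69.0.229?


Binary: 11111111.11111111.11111111.11111000
Count leading 1s
Prefix: /29


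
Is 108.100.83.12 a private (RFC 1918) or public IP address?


RFC 1918 private ranges:
  10.0.0.0/8 (10.0.0.0 - 10.255.255.255)
  172.16.0.0/12 (172.16.0.0 - 172.31.255.255)
  192.168.0.0/16 (192.168.0.0 - 192.168.255.255)
Public (not in any RFC 1918 range)


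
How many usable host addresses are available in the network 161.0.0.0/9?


Host bits = 32 - 9 = 23
Total addresses = 2^23 = 8388608
Usable = total - 2 (network and broadcast)
Usable hosts: 8388606


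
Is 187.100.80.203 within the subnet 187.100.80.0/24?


Subnet network: 187.100.80.0
Test IP AND mask: 187.100.80.0
Yes, 187.100.80.203 is in 187.100.80.0/24


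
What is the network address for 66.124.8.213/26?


IP:   01000010.01111100.00001000.11010101
Mask: 11111111.11111111.11111111.11000000
AND operation:
Net:  01000010.01111100.00001000.11000000
Network: 66.124.8.192/26


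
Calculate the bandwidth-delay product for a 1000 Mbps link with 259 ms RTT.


BDP = bandwidth * RTT
= 1000 Mbps * 259 ms
= 1000 * 1e6 * 259 / 1000 bits
= 259000000 bits
= 32375000 bytes
= 31616.2109 KB
BDP = 259000000 bits (32375000 bytes)


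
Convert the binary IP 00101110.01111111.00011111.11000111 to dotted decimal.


00101110 = 46
01111111 = 127
00011111 = 31
11000111 = 199
IP: 46.127.31.199


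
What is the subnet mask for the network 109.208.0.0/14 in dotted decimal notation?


/14 means 14 network bits, 18 host bits
Binary: 11111111111111000000000000000000
Mask: 255.252.0.0


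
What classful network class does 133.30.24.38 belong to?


First octet: 133
Binary: 10000101
10xxxxxx -> Class B (128-191)
Class B, default mask 255.255.0.0 (/16)


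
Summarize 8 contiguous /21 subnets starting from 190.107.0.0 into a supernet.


Original prefix: /21
Number of subnets: 8 = 2^3
New prefix = 21 - 3 = 18
Supernet: 190.107.0.0/18


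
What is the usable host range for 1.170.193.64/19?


Network: 1.170.192.0
Broadcast: 1.170.223.255
First usable = network + 1
Last usable = broadcast - 1
Range: 1.170.192.1 to 1.170.223.254


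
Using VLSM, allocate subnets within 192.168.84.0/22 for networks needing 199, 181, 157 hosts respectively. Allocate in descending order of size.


199 hosts -> /24 (254 usable): 192.168.84.0/24
181 hosts -> /24 (254 usable): 192.168.85.0/24
157 hosts -> /24 (254 usable): 192.168.86.0/24
Allocation: 192.168.84.0/24 (199 hosts, 254 usable); 192.168.85.0/24 (181 hosts, 254 usable); 192.168.86.0/24 (157 hosts, 254 usable)


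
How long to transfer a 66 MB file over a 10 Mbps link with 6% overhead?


Effective throughput = 10 * (1 - 6/100) = 9.4 Mbps
File size in Mb = 66 * 8 = 528 Mb
Time = 528 / 9.4
Time = 56.1702 seconds


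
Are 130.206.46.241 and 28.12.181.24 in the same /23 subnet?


Mask: 255.255.254.0
130.206.46.241 AND mask = 130.206.46.0
28.12.181.24 AND mask = 28.12.180.0
No, different subnets (130.206.46.0 vs 28.12.180.0)


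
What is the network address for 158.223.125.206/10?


IP:   10011110.11011111.01111101.11001110
Mask: 11111111.11000000.00000000.00000000
AND operation:
Net:  10011110.11000000.00000000.00000000
Network: 158.192.0.0/10


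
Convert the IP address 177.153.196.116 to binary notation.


177 = 10110001
153 = 10011001
196 = 11000100
116 = 01110100
Binary: 10110001.10011001.11000100.01110100


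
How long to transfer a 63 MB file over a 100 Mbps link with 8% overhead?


Effective throughput = 100 * (1 - 8/100) = 92 Mbps
File size in Mb = 63 * 8 = 504 Mb
Time = 504 / 92
Time = 5.4783 seconds


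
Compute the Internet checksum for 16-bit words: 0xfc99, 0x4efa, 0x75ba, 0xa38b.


Sum all words (with carry folding):
+ 0xfc99 = 0xfc99
+ 0x4efa = 0x4b94
+ 0x75ba = 0xc14e
+ 0xa38b = 0x64da
One's complement: ~0x64da
Checksum = 0x9b25


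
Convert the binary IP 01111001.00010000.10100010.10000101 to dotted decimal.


01111001 = 121
00010000 = 16
10100010 = 162
10000101 = 133
IP: 121.16.162.133


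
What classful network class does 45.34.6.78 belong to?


First octet: 45
Binary: 00101101
0xxxxxxx -> Class A (1-126)
Class A, default mask 255.0.0.0 (/8)


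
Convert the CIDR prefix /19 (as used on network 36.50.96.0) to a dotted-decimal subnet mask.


/19 means 19 network bits, 13 host bits
Binary: 11111111111111111110000000000000
Mask: 255.255.224.0


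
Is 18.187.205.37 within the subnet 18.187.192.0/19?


Subnet network: 18.187.192.0
Test IP AND mask: 18.187.192.0
Yes, 18.187.205.37 is in 18.187.192.0/19


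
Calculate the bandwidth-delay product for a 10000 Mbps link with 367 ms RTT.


BDP = bandwidth * RTT
= 10000 Mbps * 367 ms
= 10000 * 1e6 * 367 / 1000 bits
= 3670000000 bits
= 458750000 bytes
= 447998.0469 KB
BDP = 3670000000 bits (458750000 bytes)


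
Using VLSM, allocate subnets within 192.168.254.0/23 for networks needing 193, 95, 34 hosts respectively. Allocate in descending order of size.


193 hosts -> /24 (254 usable): 192.168.254.0/24
95 hosts -> /25 (126 usable): 192.168.255.0/25
34 hosts -> /26 (62 usable): 192.168.255.128/26
Allocation: 192.168.254.0/24 (193 hosts, 254 usable); 192.168.255.0/25 (95 hosts, 126 usable); 192.168.255.128/26 (34 hosts, 62 usable)


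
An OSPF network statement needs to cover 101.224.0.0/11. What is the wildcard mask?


Subnet mask: 255.224.0.0
Wildcard = 255.255.255.255 - subnet mask
255 - 255 = 0
255 - 224 = 31
255 - 0 = 255
255 - 0 = 255
Wildcard: 0.31.255.255


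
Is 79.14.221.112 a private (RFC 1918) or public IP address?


RFC 1918 private ranges:
  10.0.0.0/8 (10.0.0.0 - 10.255.255.255)
  172.16.0.0/12 (172.16.0.0 - 172.31.255.255)
  192.168.0.0/16 (192.168.0.0 - 192.168.255.255)
Public (not in any RFC 1918 range)


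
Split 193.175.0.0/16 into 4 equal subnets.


New prefix = 16 + 2 = 18
Each subnet has 16384 addresses
  193.175.0.0/18
  193.175.64.0/18
  193.175.128.0/18
  193.175.192.0/18
Subnets: 193.175.0.0/18, 193.175.64.0/18, 193.175.128.0/18, 193.175.192.0/18


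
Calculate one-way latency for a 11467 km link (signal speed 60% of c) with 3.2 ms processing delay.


Speed = 0.6 * 3e5 km/s = 180000 km/s
Propagation delay = 11467 / 180000 = 0.0637 s = 63.7056 ms
Processing delay = 3.2 ms
Total one-way latency = 66.9056 ms


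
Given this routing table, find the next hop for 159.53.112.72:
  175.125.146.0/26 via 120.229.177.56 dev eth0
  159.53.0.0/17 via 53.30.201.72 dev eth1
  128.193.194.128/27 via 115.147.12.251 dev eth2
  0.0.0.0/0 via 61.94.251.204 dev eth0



Longest prefix match for 159.53.112.72:
  /26 175.125.146.0: no
  /17 159.53.0.0: MATCH
  /27 128.193.194.128: no
  /0 0.0.0.0: MATCH
Selected: next-hop 53.30.201.72 via eth1 (matched /17)


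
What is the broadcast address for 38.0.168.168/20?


Network: 38.0.160.0/20
Host bits = 12
Set all host bits to 1:
Broadcast: 38.0.175.255


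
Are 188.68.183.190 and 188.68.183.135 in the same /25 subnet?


Mask: 255.255.255.128
188.68.183.190 AND mask = 188.68.183.128
188.68.183.135 AND mask = 188.68.183.128
Yes, same subnet (188.68.183.128)


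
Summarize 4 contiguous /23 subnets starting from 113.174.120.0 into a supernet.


Original prefix: /23
Number of subnets: 4 = 2^2
New prefix = 23 - 2 = 21
Supernet: 113.174.120.0/21


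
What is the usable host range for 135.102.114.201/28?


Network: 135.102.114.192
Broadcast: 135.102.114.207
First usable = network + 1
Last usable = broadcast - 1
Range: 135.102.114.193 to 135.102.114.206


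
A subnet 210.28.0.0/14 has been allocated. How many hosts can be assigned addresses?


Host bits = 32 - 14 = 18
Total addresses = 2^18 = 262144
Usable = total - 2 (network and broadcast)
Usable hosts: 262142


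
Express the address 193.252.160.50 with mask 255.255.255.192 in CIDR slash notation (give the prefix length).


Binary: 11111111.11111111.11111111.11000000
Count leading 1s
Prefix: /26


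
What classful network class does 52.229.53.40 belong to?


First octet: 52
Binary: 00110100
0xxxxxxx -> Class A (1-126)
Class A, default mask 255.0.0.0 (/8)


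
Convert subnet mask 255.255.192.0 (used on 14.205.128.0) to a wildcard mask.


Subnet mask: 255.255.192.0
Wildcard = 255.255.255.255 - subnet mask
255 - 255 = 0
255 - 255 = 0
255 - 192 = 63
255 - 0 = 255
Wildcard: 0.0.63.255


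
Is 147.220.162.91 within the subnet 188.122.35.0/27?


Subnet network: 188.122.35.0
Test IP AND mask: 147.220.162.64
No, 147.220.162.91 is not in 188.122.35.0/27


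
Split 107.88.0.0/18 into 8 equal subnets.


New prefix = 18 + 3 = 21
Each subnet has 2048 addresses
  107.88.0.0/21
  107.88.8.0/21
  107.88.16.0/21
  107.88.24.0/21
  107.88.32.0/21
  107.88.40.0/21
  107.88.48.0/21
  107.88.56.0/21
Subnets: 107.88.0.0/21, 107.88.8.0/21, 107.88.16.0/21, 107.88.24.0/21, 107.88.32.0/21, 107.88.40.0/21, 107.88.48.0/21, 107.88.56.0/21


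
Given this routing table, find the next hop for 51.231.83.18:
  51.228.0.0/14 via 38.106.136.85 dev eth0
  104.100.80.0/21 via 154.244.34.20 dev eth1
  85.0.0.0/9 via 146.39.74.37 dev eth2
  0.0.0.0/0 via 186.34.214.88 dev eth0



Longest prefix match for 51.231.83.18:
  /14 51.228.0.0: MATCH
  /21 104.100.80.0: no
  /9 85.0.0.0: no
  /0 0.0.0.0: MATCH
Selected: next-hop 38.106.136.85 via eth0 (matched /14)


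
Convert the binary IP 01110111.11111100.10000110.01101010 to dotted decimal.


01110111 = 119
11111100 = 252
10000110 = 134
01101010 = 106
IP: 119.252.134.106


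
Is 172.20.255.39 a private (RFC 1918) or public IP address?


RFC 1918 private ranges:
  10.0.0.0/8 (10.0.0.0 - 10.255.255.255)
  172.16.0.0/12 (172.16.0.0 - 172.31.255.255)
  192.168.0.0/16 (192.168.0.0 - 192.168.255.255)
Private (in 172.16.0.0/12)


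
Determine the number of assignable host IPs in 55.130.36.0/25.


Host bits = 32 - 25 = 7
Total addresses = 2^7 = 128
Usable = total - 2 (network and broadcast)
Usable hosts: 126


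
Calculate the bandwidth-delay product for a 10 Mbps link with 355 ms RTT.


BDP = bandwidth * RTT
= 10 Mbps * 355 ms
= 10 * 1e6 * 355 / 1000 bits
= 3550000 bits
= 443750 bytes
= 433.3496 KB
BDP = 3550000 bits (443750 bytes)


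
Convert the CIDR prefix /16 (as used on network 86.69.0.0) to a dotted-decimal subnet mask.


/16 means 16 network bits, 16 host bits
Binary: 11111111111111110000000000000000
Mask: 255.255.0.0


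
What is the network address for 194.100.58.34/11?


IP:   11000010.01100100.00111010.00100010
Mask: 11111111.11100000.00000000.00000000
AND operation:
Net:  11000010.01100000.00000000.00000000
Network: 194.96.0.0/11


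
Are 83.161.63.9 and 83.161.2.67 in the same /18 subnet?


Mask: 255.255.192.0
83.161.63.9 AND mask = 83.161.0.0
83.161.2.67 AND mask = 83.161.0.0
Yes, same subnet (83.161.0.0)


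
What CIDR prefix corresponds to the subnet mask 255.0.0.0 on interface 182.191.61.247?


Binary: 11111111.00000000.00000000.00000000
Count leading 1s
Prefix: /8


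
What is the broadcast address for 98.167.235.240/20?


Network: 98.167.224.0/20
Host bits = 12
Set all host bits to 1:
Broadcast: 98.167.239.255


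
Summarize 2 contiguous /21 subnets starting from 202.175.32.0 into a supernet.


Original prefix: /21
Number of subnets: 2 = 2^1
New prefix = 21 - 1 = 20
Supernet: 202.175.32.0/20


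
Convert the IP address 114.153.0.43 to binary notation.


114 = 01110010
153 = 10011001
0 = 00000000
43 = 00101011
Binary: 01110010.10011001.00000000.00101011


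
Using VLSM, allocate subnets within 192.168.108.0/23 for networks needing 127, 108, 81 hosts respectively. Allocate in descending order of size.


127 hosts -> /24 (254 usable): 192.168.108.0/24
108 hosts -> /25 (126 usable): 192.168.109.0/25
81 hosts -> /25 (126 usable): 192.168.109.128/25
Allocation: 192.168.108.0/24 (127 hosts, 254 usable); 192.168.109.0/25 (108 hosts, 126 usable); 192.168.109.128/25 (81 hosts, 126 usable)


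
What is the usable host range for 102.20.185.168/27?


Network: 102.20.185.160
Broadcast: 102.20.185.191
First usable = network + 1
Last usable = broadcast - 1
Range: 102.20.185.161 to 102.20.185.190


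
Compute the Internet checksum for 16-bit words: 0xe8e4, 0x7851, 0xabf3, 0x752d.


Sum all words (with carry folding):
+ 0xe8e4 = 0xe8e4
+ 0x7851 = 0x6136
+ 0xabf3 = 0x0d2a
+ 0x752d = 0x8257
One's complement: ~0x8257
Checksum = 0x7da8


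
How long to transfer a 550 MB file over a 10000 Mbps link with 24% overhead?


Effective throughput = 10000 * (1 - 24/100) = 7600 Mbps
File size in Mb = 550 * 8 = 4400 Mb
Time = 4400 / 7600
Time = 0.5789 seconds


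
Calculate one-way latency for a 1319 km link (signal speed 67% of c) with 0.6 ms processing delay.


Speed = 0.67 * 3e5 km/s = 201000 km/s
Propagation delay = 1319 / 201000 = 0.0066 s = 6.5622 ms
Processing delay = 0.6 ms
Total one-way latency = 7.1622 ms


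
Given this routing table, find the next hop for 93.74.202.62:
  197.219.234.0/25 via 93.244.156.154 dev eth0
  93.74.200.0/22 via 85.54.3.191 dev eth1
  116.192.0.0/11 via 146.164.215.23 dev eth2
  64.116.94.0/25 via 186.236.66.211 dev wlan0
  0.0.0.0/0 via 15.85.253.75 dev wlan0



Longest prefix match for 93.74.202.62:
  /25 197.219.234.0: no
  /22 93.74.200.0: MATCH
  /11 116.192.0.0: no
  /25 64.116.94.0: no
  /0 0.0.0.0: MATCH
Selected: next-hop 85.54.3.191 via eth1 (matched /22)


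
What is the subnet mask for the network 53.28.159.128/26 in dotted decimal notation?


/26 means 26 network bits, 6 host bits
Binary: 11111111111111111111111111000000
Mask: 255.255.255.192


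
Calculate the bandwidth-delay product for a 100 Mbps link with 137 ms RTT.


BDP = bandwidth * RTT
= 100 Mbps * 137 ms
= 100 * 1e6 * 137 / 1000 bits
= 13700000 bits
= 1712500 bytes
= 1672.3633 KB
BDP = 13700000 bits (1712500 bytes)


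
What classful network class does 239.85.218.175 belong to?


First octet: 239
Binary: 11101111
1110xxxx -> Class D (224-239)
Class D (multicast), default mask N/A


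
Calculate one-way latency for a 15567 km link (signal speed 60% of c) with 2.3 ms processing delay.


Speed = 0.6 * 3e5 km/s = 180000 km/s
Propagation delay = 15567 / 180000 = 0.0865 s = 86.4833 ms
Processing delay = 2.3 ms
Total one-way latency = 88.7833 ms


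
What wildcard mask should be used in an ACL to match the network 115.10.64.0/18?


Subnet mask: 255.255.192.0
Wildcard = 255.255.255.255 - subnet mask
255 - 255 = 0
255 - 255 = 0
255 - 192 = 63
255 - 0 = 255
Wildcard: 0.0.63.255


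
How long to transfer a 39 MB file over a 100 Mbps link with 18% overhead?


Effective throughput = 100 * (1 - 18/100) = 82 Mbps
File size in Mb = 39 * 8 = 312 Mb
Time = 312 / 82
Time = 3.8049 seconds


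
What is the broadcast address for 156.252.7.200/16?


Network: 156.252.0.0/16
Host bits = 16
Set all host bits to 1:
Broadcast: 156.252.255.255


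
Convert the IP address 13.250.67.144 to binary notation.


13 = 00001101
250 = 11111010
67 = 01000011
144 = 10010000
Binary: 00001101.11111010.01000011.10010000


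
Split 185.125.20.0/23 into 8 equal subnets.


New prefix = 23 + 3 = 26
Each subnet has 64 addresses
  185.125.20.0/26
  185.125.20.64/26
  185.125.20.128/26
  185.125.20.192/26
  185.125.21.0/26
  185.125.21.64/26
  185.125.21.128/26
  185.125.21.192/26
Subnets: 185.125.20.0/26, 185.125.20.64/26, 185.125.20.128/26, 185.125.20.192/26, 185.125.21.0/26, 185.125.21.64/26, 185.125.21.128/26, 185.125.21.192/26


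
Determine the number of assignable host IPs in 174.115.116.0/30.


Host bits = 32 - 30 = 2
Total addresses = 2^2 = 4
Usable = total - 2 (network and broadcast)
Usable hosts: 2


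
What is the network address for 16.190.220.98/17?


IP:   00010000.10111110.11011100.01100010
Mask: 11111111.11111111.10000000.00000000
AND operation:
Net:  00010000.10111110.10000000.00000000
Network: 16.190.128.0/17


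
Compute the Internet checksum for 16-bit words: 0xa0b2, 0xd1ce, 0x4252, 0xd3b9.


Sum all words (with carry folding):
+ 0xa0b2 = 0xa0b2
+ 0xd1ce = 0x7281
+ 0x4252 = 0xb4d3
+ 0xd3b9 = 0x888d
One's complement: ~0x888d
Checksum = 0x7772


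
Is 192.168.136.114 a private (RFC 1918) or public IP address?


RFC 1918 private ranges:
  10.0.0.0/8 (10.0.0.0 - 10.255.255.255)
  172.16.0.0/12 (172.16.0.0 - 172.31.255.255)
  192.168.0.0/16 (192.168.0.0 - 192.168.255.255)
Private (in 192.168.0.0/16)


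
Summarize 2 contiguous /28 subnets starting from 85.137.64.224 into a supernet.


Original prefix: /28
Number of subnets: 2 = 2^1
New prefix = 28 - 1 = 27
Supernet: 85.137.64.224/27


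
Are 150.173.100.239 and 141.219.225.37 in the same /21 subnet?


Mask: 255.255.248.0
150.173.100.239 AND mask = 150.173.96.0
141.219.225.37 AND mask = 141.219.224.0
No, different subnets (150.173.96.0 vs 141.219.224.0)


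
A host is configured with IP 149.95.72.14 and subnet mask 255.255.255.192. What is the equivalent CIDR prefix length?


Binary: 11111111.11111111.11111111.11000000
Count leading 1s
Prefix: /26


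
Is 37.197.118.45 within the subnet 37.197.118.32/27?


Subnet network: 37.197.118.32
Test IP AND mask: 37.197.118.32
Yes, 37.197.118.45 is in 37.197.118.32/27


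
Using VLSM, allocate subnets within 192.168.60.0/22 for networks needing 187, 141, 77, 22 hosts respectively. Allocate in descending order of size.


187 hosts -> /24 (254 usable): 192.168.60.0/24
141 hosts -> /24 (254 usable): 192.168.61.0/24
77 hosts -> /25 (126 usable): 192.168.62.0/25
22 hosts -> /27 (30 usable): 192.168.62.128/27
Allocation: 192.168.60.0/24 (187 hosts, 254 usable); 192.168.61.0/24 (141 hosts, 254 usable); 192.168.62.0/25 (77 hosts, 126 usable); 192.168.62.128/27 (22 hosts, 30 usable)


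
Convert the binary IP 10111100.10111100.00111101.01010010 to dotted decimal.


10111100 = 188
10111100 = 188
00111101 = 61
01010010 = 82
IP: 188.188.61.82


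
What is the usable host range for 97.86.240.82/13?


Network: 97.80.0.0
Broadcast: 97.87.255.255
First usable = network + 1
Last usable = broadcast - 1
Range: 97.80.0.1 to 97.87.255.254


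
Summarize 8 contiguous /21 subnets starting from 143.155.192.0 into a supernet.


Original prefix: /21
Number of subnets: 8 = 2^3
New prefix = 21 - 3 = 18
Supernet: 143.155.192.0/18


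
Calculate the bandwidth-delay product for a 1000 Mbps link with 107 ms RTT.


BDP = bandwidth * RTT
= 1000 Mbps * 107 ms
= 1000 * 1e6 * 107 / 1000 bits
= 107000000 bits
= 13375000 bytes
= 13061.5234 KB
BDP = 107000000 bits (13375000 bytes)


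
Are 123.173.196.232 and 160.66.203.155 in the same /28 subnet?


Mask: 255.255.255.240
123.173.196.232 AND mask = 123.173.196.224
160.66.203.155 AND mask = 160.66.203.144
No, different subnets (123.173.196.224 vs 160.66.203.144)


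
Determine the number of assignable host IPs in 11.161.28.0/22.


Host bits = 32 - 22 = 10
Total addresses = 2^10 = 1024
Usable = total - 2 (network and broadcast)
Usable hosts: 1022


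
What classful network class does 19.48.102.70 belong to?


First octet: 19
Binary: 00010011
0xxxxxxx -> Class A (1-126)
Class A, default mask 255.0.0.0 (/8)


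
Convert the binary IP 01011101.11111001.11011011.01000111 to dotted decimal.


01011101 = 93
11111001 = 249
11011011 = 219
01000111 = 71
IP: 93.249.219.71


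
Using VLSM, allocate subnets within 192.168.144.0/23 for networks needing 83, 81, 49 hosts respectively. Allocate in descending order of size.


83 hosts -> /25 (126 usable): 192.168.144.0/25
81 hosts -> /25 (126 usable): 192.168.144.128/25
49 hosts -> /26 (62 usable): 192.168.145.0/26
Allocation: 192.168.144.0/25 (83 hosts, 126 usable); 192.168.144.128/25 (81 hosts, 126 usable); 192.168.145.0/26 (49 hosts, 62 usable)


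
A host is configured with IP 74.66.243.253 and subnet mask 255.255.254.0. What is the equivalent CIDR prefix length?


Binary: 11111111.11111111.11111110.00000000
Count leading 1s
Prefix: /23


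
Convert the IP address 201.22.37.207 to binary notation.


201 = 11001001
22 = 00010110
37 = 00100101
207 = 11001111
Binary: 11001001.00010110.00100101.11001111


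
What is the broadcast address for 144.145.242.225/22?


Network: 144.145.240.0/22
Host bits = 10
Set all host bits to 1:
Broadcast: 144.145.243.255


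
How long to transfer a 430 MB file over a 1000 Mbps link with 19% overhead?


Effective throughput = 1000 * (1 - 19/100) = 810 Mbps
File size in Mb = 430 * 8 = 3440 Mb
Time = 3440 / 810
Time = 4.2469 seconds


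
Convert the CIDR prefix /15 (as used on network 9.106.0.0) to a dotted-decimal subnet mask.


/15 means 15 network bits, 17 host bits
Binary: 11111111111111100000000000000000
Mask: 255.254.0.0


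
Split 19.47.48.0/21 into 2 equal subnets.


New prefix = 21 + 1 = 22
Each subnet has 1024 addresses
  19.47.48.0/22
  19.47.52.0/22
Subnets: 19.47.48.0/22, 19.47.52.0/22


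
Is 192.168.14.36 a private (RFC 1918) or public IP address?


RFC 1918 private ranges:
  10.0.0.0/8 (10.0.0.0 - 10.255.255.255)
  172.16.0.0/12 (172.16.0.0 - 172.31.255.255)
  192.168.0.0/16 (192.168.0.0 - 192.168.255.255)
Private (in 192.168.0.0/16)


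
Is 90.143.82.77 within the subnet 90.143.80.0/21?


Subnet network: 90.143.80.0
Test IP AND mask: 90.143.80.0
Yes, 90.143.82.77 is in 90.143.80.0/21


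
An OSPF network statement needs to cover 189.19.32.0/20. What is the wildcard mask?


Subnet mask: 255.255.240.0
Wildcard = 255.255.255.255 - subnet mask
255 - 255 = 0
255 - 255 = 0
255 - 240 = 15
255 - 0 = 255
Wildcard: 0.0.15.255


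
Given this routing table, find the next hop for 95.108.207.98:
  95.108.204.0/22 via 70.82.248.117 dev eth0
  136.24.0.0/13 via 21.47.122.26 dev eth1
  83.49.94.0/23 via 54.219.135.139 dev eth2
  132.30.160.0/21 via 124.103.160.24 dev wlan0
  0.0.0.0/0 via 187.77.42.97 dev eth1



Longest prefix match for 95.108.207.98:
  /22 95.108.204.0: MATCH
  /13 136.24.0.0: no
  /23 83.49.94.0: no
  /21 132.30.160.0: no
  /0 0.0.0.0: MATCH
Selected: next-hop 70.82.248.117 via eth0 (matched /22)


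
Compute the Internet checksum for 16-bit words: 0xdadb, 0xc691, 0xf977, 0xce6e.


Sum all words (with carry folding):
+ 0xdadb = 0xdadb
+ 0xc691 = 0xa16d
+ 0xf977 = 0x9ae5
+ 0xce6e = 0x6954
One's complement: ~0x6954
Checksum = 0x96ab


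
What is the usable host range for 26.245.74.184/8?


Network: 26.0.0.0
Broadcast: 26.255.255.255
First usable = network + 1
Last usable = broadcast - 1
Range: 26.0.0.1 to 26.255.255.254


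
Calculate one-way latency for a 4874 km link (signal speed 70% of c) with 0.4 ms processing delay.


Speed = 0.7 * 3e5 km/s = 210000 km/s
Propagation delay = 4874 / 210000 = 0.0232 s = 23.2095 ms
Processing delay = 0.4 ms
Total one-way latency = 23.6095 ms


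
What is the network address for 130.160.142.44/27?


IP:   10000010.10100000.10001110.00101100
Mask: 11111111.11111111.11111111.11100000
AND operation:
Net:  10000010.10100000.10001110.00100000
Network: 130.160.142.32/27


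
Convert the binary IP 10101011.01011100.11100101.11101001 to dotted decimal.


10101011 = 171
01011100 = 92
11100101 = 229
11101001 = 233
IP: 171.92.229.233


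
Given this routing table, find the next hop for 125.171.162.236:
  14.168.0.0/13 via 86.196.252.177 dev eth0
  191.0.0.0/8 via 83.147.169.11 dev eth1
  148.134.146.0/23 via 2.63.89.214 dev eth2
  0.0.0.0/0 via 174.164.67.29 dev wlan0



Longest prefix match for 125.171.162.236:
  /13 14.168.0.0: no
  /8 191.0.0.0: no
  /23 148.134.146.0: no
  /0 0.0.0.0: MATCH
Selected: next-hop 174.164.67.29 via wlan0 (matched /0)


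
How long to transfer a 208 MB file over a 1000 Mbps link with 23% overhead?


Effective throughput = 1000 * (1 - 23/100) = 770 Mbps
File size in Mb = 208 * 8 = 1664 Mb
Time = 1664 / 770
Time = 2.161 seconds


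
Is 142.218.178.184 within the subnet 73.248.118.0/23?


Subnet network: 73.248.118.0
Test IP AND mask: 142.218.178.0
No, 142.218.178.184 is not in 73.248.118.0/23


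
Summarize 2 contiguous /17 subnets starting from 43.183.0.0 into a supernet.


Original prefix: /17
Number of subnets: 2 = 2^1
New prefix = 17 - 1 = 16
Supernet: 43.183.0.0/16


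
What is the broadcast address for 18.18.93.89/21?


Network: 18.18.88.0/21
Host bits = 11
Set all host bits to 1:
Broadcast: 18.18.95.255


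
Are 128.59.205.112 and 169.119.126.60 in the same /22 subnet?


Mask: 255.255.252.0
128.59.205.112 AND mask = 128.59.204.0
169.119.126.60 AND mask = 169.119.124.0
No, different subnets (128.59.204.0 vs 169.119.124.0)


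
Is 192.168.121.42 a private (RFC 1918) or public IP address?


RFC 1918 private ranges:
  10.0.0.0/8 (10.0.0.0 - 10.255.255.255)
  172.16.0.0/12 (172.16.0.0 - 172.31.255.255)
  192.168.0.0/16 (192.168.0.0 - 192.168.255.255)
Private (in 192.168.0.0/16)


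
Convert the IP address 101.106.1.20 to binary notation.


101 = 01100101
106 = 01101010
1 = 00000001
20 = 00010100
Binary: 01100101.01101010.00000001.00010100


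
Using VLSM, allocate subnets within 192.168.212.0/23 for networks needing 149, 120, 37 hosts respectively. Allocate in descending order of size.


149 hosts -> /24 (254 usable): 192.168.212.0/24
120 hosts -> /25 (126 usable): 192.168.213.0/25
37 hosts -> /26 (62 usable): 192.168.213.128/26
Allocation: 192.168.212.0/24 (149 hosts, 254 usable); 192.168.213.0/25 (120 hosts, 126 usable); 192.168.213.128/26 (37 hosts, 62 usable)


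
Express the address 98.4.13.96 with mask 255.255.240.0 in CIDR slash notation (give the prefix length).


Binary: 11111111.11111111.11110000.00000000
Count leading 1s
Prefix: /20


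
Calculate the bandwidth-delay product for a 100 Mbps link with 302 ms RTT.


BDP = bandwidth * RTT
= 100 Mbps * 302 ms
= 100 * 1e6 * 302 / 1000 bits
= 30200000 bits
= 3775000 bytes
= 3686.5234 KB
BDP = 30200000 bits (3775000 bytes)


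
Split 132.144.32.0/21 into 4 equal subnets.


New prefix = 21 + 2 = 23
Each subnet has 512 addresses
  132.144.32.0/23
  132.144.34.0/23
  132.144.36.0/23
  132.144.38.0/23
Subnets: 132.144.32.0/23, 132.144.34.0/23, 132.144.36.0/23, 132.144.38.0/23


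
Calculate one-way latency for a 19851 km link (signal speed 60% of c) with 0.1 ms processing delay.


Speed = 0.6 * 3e5 km/s = 180000 km/s
Propagation delay = 19851 / 180000 = 0.1103 s = 110.2833 ms
Processing delay = 0.1 ms
Total one-way latency = 110.3833 ms


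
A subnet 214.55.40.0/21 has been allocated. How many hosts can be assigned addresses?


Host bits = 32 - 21 = 11
Total addresses = 2^11 = 2048
Usable = total - 2 (network and broadcast)
Usable hosts: 2046


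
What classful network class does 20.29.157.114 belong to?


First octet: 20
Binary: 00010100
0xxxxxxx -> Class A (1-126)
Class A, default mask 255.0.0.0 (/8)


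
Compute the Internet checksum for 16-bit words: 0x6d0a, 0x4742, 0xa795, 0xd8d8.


Sum all words (with carry folding):
+ 0x6d0a = 0x6d0a
+ 0x4742 = 0xb44c
+ 0xa795 = 0x5be2
+ 0xd8d8 = 0x34bb
One's complement: ~0x34bb
Checksum = 0xcb44


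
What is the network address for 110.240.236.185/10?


IP:   01101110.11110000.11101100.10111001
Mask: 11111111.11000000.00000000.00000000
AND operation:
Net:  01101110.11000000.00000000.00000000
Network: 110.192.0.0/10


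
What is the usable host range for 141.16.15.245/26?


Network: 141.16.15.192
Broadcast: 141.16.15.255
First usable = network + 1
Last usable = broadcast - 1
Range: 141.16.15.193 to 141.16.15.254


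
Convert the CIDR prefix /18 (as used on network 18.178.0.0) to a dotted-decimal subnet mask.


/18 means 18 network bits, 14 host bits
Binary: 11111111111111111100000000000000
Mask: 255.255.192.0


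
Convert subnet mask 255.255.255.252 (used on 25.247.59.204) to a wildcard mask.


Subnet mask: 255.255.255.252
Wildcard = 255.255.255.255 - subnet mask
255 - 255 = 0
255 - 255 = 0
255 - 255 = 0
255 - 252 = 3
Wildcard: 0.0.0.3


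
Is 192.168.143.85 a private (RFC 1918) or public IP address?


RFC 1918 private ranges:
  10.0.0.0/8 (10.0.0.0 - 10.255.255.255)
  172.16.0.0/12 (172.16.0.0 - 172.31.255.255)
  192.168.0.0/16 (192.168.0.0 - 192.168.255.255)
Private (in 192.168.0.0/16)


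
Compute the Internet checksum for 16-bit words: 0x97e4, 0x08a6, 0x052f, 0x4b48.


Sum all words (with carry folding):
+ 0x97e4 = 0x97e4
+ 0x08a6 = 0xa08a
+ 0x052f = 0xa5b9
+ 0x4b48 = 0xf101
One's complement: ~0xf101
Checksum = 0x0efe


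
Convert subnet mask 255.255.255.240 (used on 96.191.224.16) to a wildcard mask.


Subnet mask: 255.255.255.240
Wildcard = 255.255.255.255 - subnet mask
255 - 255 = 0
255 - 255 = 0
255 - 255 = 0
255 - 240 = 15
Wildcard: 0.0.0.15


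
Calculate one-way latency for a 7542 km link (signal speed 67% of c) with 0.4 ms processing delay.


Speed = 0.67 * 3e5 km/s = 201000 km/s
Propagation delay = 7542 / 201000 = 0.0375 s = 37.5224 ms
Processing delay = 0.4 ms
Total one-way latency = 37.9224 ms


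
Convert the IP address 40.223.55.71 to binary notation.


40 = 00101000
223 = 11011111
55 = 00110111
71 = 01000111
Binary: 00101000.11011111.00110111.01000111


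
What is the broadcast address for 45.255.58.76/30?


Network: 45.255.58.76/30
Host bits = 2
Set all host bits to 1:
Broadcast: 45.255.58.79


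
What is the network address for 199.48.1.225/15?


IP:   11000111.00110000.00000001.11100001
Mask: 11111111.11111110.00000000.00000000
AND operation:
Net:  11000111.00110000.00000000.00000000
Network: 199.48.0.0/15


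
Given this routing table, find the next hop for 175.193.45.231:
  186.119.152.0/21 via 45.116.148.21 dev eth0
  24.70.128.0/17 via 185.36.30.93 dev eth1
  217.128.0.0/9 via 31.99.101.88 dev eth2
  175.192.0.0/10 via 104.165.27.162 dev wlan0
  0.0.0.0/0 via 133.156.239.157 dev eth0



Longest prefix match for 175.193.45.231:
  /21 186.119.152.0: no
  /17 24.70.128.0: no
  /9 217.128.0.0: no
  /10 175.192.0.0: MATCH
  /0 0.0.0.0: MATCH
Selected: next-hop 104.165.27.162 via wlan0 (matched /10)


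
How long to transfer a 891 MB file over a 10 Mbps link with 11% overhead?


Effective throughput = 10 * (1 - 11/100) = 8.9 Mbps
File size in Mb = 891 * 8 = 7128 Mb
Time = 7128 / 8.9
Time = 800.8989 seconds


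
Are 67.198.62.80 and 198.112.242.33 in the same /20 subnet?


Mask: 255.255.240.0
67.198.62.80 AND mask = 67.198.48.0
198.112.242.33 AND mask = 198.112.240.0
No, different subnets (67.198.48.0 vs 198.112.240.0)


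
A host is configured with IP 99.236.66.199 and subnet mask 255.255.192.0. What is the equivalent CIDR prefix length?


Binary: 11111111.11111111.11000000.00000000
Count leading 1s
Prefix: /18


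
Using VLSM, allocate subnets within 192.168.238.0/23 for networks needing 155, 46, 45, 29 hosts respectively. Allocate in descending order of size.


155 hosts -> /24 (254 usable): 192.168.238.0/24
46 hosts -> /26 (62 usable): 192.168.239.0/26
45 hosts -> /26 (62 usable): 192.168.239.64/26
29 hosts -> /27 (30 usable): 192.168.239.128/27
Allocation: 192.168.238.0/24 (155 hosts, 254 usable); 192.168.239.0/26 (46 hosts, 62 usable); 192.168.239.64/26 (45 hosts, 62 usable); 192.168.239.128/27 (29 hosts, 30 usable)


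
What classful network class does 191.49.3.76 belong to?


First octet: 191
Binary: 10111111
10xxxxxx -> Class B (128-191)
Class B, default mask 255.255.0.0 (/16)


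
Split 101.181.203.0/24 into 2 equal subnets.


New prefix = 24 + 1 = 25
Each subnet has 128 addresses
  101.181.203.0/25
  101.181.203.128/25
Subnets: 101.181.203.0/25, 101.181.203.128/25


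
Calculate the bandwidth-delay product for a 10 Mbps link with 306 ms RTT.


BDP = bandwidth * RTT
= 10 Mbps * 306 ms
= 10 * 1e6 * 306 / 1000 bits
= 3060000 bits
= 382500 bytes
= 373.5352 KB
BDP = 3060000 bits (382500 bytes)


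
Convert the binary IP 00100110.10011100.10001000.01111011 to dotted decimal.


00100110 = 38
10011100 = 156
10001000 = 136
01111011 = 123
IP: 38.156.136.123


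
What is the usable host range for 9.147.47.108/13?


Network: 9.144.0.0
Broadcast: 9.151.255.255
First usable = network + 1
Last usable = broadcast - 1
Range: 9.144.0.1 to 9.151.255.254


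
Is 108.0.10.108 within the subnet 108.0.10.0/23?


Subnet network: 108.0.10.0
Test IP AND mask: 108.0.10.0
Yes, 108.0.10.108 is in 108.0.10.0/23


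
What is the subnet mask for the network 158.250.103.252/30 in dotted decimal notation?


/30 means 30 network bits, 2 host bits
Binary: 11111111111111111111111111111100
Mask: 255.255.255.252


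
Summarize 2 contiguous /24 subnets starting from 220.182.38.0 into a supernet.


Original prefix: /24
Number of subnets: 2 = 2^1
New prefix = 24 - 1 = 23
Supernet: 220.182.38.0/23


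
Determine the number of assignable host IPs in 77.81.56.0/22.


Host bits = 32 - 22 = 10
Total addresses = 2^10 = 1024
Usable = total - 2 (network and broadcast)
Usable hosts: 1022


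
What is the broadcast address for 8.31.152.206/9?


Network: 8.0.0.0/9
Host bits = 23
Set all host bits to 1:
Broadcast: 8.127.255.255


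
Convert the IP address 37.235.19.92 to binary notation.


37 = 00100101
235 = 11101011
19 = 00010011
92 = 01011100
Binary: 00100101.11101011.00010011.01011100


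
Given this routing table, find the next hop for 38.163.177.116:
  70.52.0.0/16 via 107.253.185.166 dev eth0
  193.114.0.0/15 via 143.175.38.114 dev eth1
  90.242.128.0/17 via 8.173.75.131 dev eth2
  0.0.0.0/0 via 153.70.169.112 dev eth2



Longest prefix match for 38.163.177.116:
  /16 70.52.0.0: no
  /15 193.114.0.0: no
  /17 90.242.128.0: no
  /0 0.0.0.0: MATCH
Selected: next-hop 153.70.169.112 via eth2 (matched /0)


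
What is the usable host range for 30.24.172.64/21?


Network: 30.24.168.0
Broadcast: 30.24.175.255
First usable = network + 1
Last usable = broadcast - 1
Range: 30.24.168.1 to 30.24.175.254


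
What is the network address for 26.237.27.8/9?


IP:   00011010.11101101.00011011.00001000
Mask: 11111111.10000000.00000000.00000000
AND operation:
Net:  00011010.10000000.00000000.00000000
Network: 26.128.0.0/9


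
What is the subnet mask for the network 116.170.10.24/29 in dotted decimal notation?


/29 means 29 network bits, 3 host bits
Binary: 11111111111111111111111111111000
Mask: 255.255.255.248


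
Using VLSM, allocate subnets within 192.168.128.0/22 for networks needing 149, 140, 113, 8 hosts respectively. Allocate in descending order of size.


149 hosts -> /24 (254 usable): 192.168.128.0/24
140 hosts -> /24 (254 usable): 192.168.129.0/24
113 hosts -> /25 (126 usable): 192.168.130.0/25
8 hosts -> /28 (14 usable): 192.168.130.128/28
Allocation: 192.168.128.0/24 (149 hosts, 254 usable); 192.168.129.0/24 (140 hosts, 254 usable); 192.168.130.0/25 (113 hosts, 126 usable); 192.168.130.128/28 (8 hosts, 14 usable)


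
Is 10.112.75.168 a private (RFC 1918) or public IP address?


RFC 1918 private ranges:
  10.0.0.0/8 (10.0.0.0 - 10.255.255.255)
  172.16.0.0/12 (172.16.0.0 - 172.31.255.255)
  192.168.0.0/16 (192.168.0.0 - 192.168.255.255)
Private (in 10.0.0.0/8)


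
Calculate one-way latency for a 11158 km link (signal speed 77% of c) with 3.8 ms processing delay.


Speed = 0.77 * 3e5 km/s = 231000 km/s
Propagation delay = 11158 / 231000 = 0.0483 s = 48.303 ms
Processing delay = 3.8 ms
Total one-way latency = 52.103 ms


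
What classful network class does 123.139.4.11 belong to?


First octet: 123
Binary: 01111011
0xxxxxxx -> Class A (1-126)
Class A, default mask 255.0.0.0 (/8)


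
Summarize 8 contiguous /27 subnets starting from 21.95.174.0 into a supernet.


Original prefix: /27
Number of subnets: 8 = 2^3
New prefix = 27 - 3 = 24
Supernet: 21.95.174.0/24


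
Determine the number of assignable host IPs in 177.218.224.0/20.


Host bits = 32 - 20 = 12
Total addresses = 2^12 = 4096
Usable = total - 2 (network and broadcast)
Usable hosts: 4094


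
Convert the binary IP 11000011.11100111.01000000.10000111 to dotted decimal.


11000011 = 195
11100111 = 231
01000000 = 64
10000111 = 135
IP: 195.231.64.135


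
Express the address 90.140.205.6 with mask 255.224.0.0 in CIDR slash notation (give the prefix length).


Binary: 11111111.11100000.00000000.00000000
Count leading 1s
Prefix: /11


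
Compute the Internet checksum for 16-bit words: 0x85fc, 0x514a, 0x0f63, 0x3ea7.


Sum all words (with carry folding):
+ 0x85fc = 0x85fc
+ 0x514a = 0xd746
+ 0x0f63 = 0xe6a9
+ 0x3ea7 = 0x2551
One's complement: ~0x2551
Checksum = 0xdaae


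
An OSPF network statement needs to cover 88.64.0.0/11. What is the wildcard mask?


Subnet mask: 255.224.0.0
Wildcard = 255.255.255.255 - subnet mask
255 - 255 = 0
255 - 224 = 31
255 - 0 = 255
255 - 0 = 255
Wildcard: 0.31.255.255


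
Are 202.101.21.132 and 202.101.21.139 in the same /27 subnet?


Mask: 255.255.255.224
202.101.21.132 AND mask = 202.101.21.128
202.101.21.139 AND mask = 202.101.21.128
Yes, same subnet (202.101.21.128)


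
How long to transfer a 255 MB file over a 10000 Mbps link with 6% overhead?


Effective throughput = 10000 * (1 - 6/100) = 9400 Mbps
File size in Mb = 255 * 8 = 2040 Mb
Time = 2040 / 9400
Time = 0.217 seconds


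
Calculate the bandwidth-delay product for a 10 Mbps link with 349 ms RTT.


BDP = bandwidth * RTT
= 10 Mbps * 349 ms
= 10 * 1e6 * 349 / 1000 bits
= 3490000 bits
= 436250 bytes
= 426.0254 KB
BDP = 3490000 bits (436250 bytes)


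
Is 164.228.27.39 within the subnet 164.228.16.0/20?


Subnet network: 164.228.16.0
Test IP AND mask: 164.228.16.0
Yes, 164.228.27.39 is in 164.228.16.0/20


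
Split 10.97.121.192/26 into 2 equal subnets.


New prefix = 26 + 1 = 27
Each subnet has 32 addresses
  10.97.121.192/27
  10.97.121.224/27
Subnets: 10.97.121.192/27, 10.97.121.224/27


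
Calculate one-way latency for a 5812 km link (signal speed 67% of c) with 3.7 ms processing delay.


Speed = 0.67 * 3e5 km/s = 201000 km/s
Propagation delay = 5812 / 201000 = 0.0289 s = 28.9154 ms
Processing delay = 3.7 ms
Total one-way latency = 32.6154 ms


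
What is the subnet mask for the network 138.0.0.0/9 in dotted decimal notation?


/9 means 9 network bits, 23 host bits
Binary: 11111111100000000000000000000000
Mask: 255.128.0.0


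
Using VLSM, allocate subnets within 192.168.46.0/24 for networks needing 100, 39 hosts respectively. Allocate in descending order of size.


100 hosts -> /25 (126 usable): 192.168.46.0/25
39 hosts -> /26 (62 usable): 192.168.46.128/26
Allocation: 192.168.46.0/25 (100 hosts, 126 usable); 192.168.46.128/26 (39 hosts, 62 usable)
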